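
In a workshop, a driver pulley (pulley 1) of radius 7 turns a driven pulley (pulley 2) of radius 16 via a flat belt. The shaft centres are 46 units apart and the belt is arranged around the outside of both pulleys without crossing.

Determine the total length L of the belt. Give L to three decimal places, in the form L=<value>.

L=166.023

open belt: β = asin((r2−r1)/C) = asin(9/46) = 11.2828°
wrap1 = π − 2β = 157.4344°
wrap2 = π + 2β = 202.5656°
tangent length = C·cosβ = 45.1110
L = r1·wrap1 + r2·wrap2 + 2·C·cosβ = 7·2.7477 + 16·3.5354 + 2·45.1110 = 166.0232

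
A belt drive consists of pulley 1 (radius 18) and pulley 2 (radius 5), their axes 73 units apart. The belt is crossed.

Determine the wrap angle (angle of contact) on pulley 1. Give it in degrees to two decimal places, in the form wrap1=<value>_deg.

crossed belt: β = asin((r1+r2)/C) = asin(23/73) = 18.3649°
wrap1 = wrap2 = π + 2β = 216.7299°

wrap1=216.73_deg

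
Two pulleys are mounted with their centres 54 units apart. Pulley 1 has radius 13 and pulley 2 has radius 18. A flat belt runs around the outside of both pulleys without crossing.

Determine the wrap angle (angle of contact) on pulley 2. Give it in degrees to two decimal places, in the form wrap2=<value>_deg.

wrap2=190.63_deg

open belt: β = asin((r2−r1)/C) = asin(5/54) = 5.3128°
wrap1 = π − 2β = 169.3745°
wrap2 = π + 2β = 190.6255°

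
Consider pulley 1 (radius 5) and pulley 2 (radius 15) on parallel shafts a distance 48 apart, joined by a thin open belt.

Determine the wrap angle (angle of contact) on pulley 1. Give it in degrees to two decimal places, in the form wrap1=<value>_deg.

open belt: β = asin((r2−r1)/C) = asin(10/48) = 12.0247°
wrap1 = π − 2β = 155.9506°
wrap2 = π + 2β = 204.0494°

wrap1=155.95_deg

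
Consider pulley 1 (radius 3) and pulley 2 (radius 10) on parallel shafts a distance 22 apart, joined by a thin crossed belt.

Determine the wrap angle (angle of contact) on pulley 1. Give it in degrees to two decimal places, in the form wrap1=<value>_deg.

wrap1=252.44_deg

crossed belt: β = asin((r1+r2)/C) = asin(13/22) = 36.2215°
wrap1 = wrap2 = π + 2β = 252.4431°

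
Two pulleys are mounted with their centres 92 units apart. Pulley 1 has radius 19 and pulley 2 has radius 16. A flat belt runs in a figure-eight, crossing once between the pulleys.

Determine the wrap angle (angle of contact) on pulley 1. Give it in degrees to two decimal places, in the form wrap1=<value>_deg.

wrap1=224.72_deg

crossed belt: β = asin((r1+r2)/C) = asin(35/92) = 22.3606°
wrap1 = wrap2 = π + 2β = 224.7212°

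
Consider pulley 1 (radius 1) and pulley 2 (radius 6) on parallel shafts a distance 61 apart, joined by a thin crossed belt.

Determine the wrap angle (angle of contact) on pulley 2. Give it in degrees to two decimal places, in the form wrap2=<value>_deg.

crossed belt: β = asin((r1+r2)/C) = asin(7/61) = 6.5894°
wrap1 = wrap2 = π + 2β = 193.1789°

wrap2=193.18_deg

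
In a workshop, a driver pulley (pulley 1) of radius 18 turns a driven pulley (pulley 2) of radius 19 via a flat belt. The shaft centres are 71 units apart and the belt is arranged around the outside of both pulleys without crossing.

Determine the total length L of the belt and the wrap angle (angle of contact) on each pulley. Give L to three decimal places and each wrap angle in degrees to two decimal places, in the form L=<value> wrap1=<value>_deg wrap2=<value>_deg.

L=258.253 wrap1=178.39_deg wrap2=181.61_deg

open belt: β = asin((r2−r1)/C) = asin(1/71) = 0.8070°
wrap1 = π − 2β = 178.3860°
wrap2 = π + 2β = 181.6140°
tangent length = C·cosβ = 70.9930
L = r1·wrap1 + r2·wrap2 + 2·C·cosβ = 18·3.1134 + 19·3.1698 + 2·70.9930 = 258.2530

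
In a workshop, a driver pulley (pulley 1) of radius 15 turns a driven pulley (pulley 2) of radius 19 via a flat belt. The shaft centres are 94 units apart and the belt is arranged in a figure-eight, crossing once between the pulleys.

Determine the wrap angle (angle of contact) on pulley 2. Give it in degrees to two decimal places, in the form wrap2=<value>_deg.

crossed belt: β = asin((r1+r2)/C) = asin(34/94) = 21.2048°
wrap1 = wrap2 = π + 2β = 222.4095°

wrap2=222.41_deg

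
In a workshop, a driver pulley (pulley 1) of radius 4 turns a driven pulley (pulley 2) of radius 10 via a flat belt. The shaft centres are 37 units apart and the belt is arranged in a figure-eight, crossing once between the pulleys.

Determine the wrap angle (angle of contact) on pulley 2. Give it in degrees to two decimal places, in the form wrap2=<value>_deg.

crossed belt: β = asin((r1+r2)/C) = asin(14/37) = 22.2333°
wrap1 = wrap2 = π + 2β = 224.4665°

wrap2=224.47_deg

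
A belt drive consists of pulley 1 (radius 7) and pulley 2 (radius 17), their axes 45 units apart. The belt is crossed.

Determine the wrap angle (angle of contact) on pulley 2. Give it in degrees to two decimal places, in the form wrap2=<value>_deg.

wrap2=244.46_deg

crossed belt: β = asin((r1+r2)/C) = asin(24/45) = 32.2310°
wrap1 = wrap2 = π + 2β = 244.4619°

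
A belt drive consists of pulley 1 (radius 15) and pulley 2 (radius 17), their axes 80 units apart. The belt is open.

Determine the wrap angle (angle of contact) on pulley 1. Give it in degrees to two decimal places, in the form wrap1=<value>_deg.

wrap1=177.13_deg

open belt: β = asin((r2−r1)/C) = asin(2/80) = 1.4325°
wrap1 = π − 2β = 177.1349°
wrap2 = π + 2β = 182.8651°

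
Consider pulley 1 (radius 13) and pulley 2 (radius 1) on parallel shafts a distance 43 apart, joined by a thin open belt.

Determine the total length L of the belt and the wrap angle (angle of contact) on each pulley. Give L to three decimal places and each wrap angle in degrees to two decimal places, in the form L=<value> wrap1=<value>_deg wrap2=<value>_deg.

open belt: β = asin((r2−r1)/C) = asin(-12/43) = -16.2047°
wrap1 = π − 2β = 212.4094°
wrap2 = π + 2β = 147.5906°
tangent length = C·cosβ = 41.2916
L = r1·wrap1 + r2·wrap2 + 2·C·cosβ = 13·3.7072 + 1·2.5759 + 2·41.2916 = 133.3534

L=133.353 wrap1=212.41_deg wrap2=147.59_deg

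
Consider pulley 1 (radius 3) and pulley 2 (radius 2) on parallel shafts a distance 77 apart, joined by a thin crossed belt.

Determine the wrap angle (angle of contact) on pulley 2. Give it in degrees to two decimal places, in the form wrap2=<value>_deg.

crossed belt: β = asin((r1+r2)/C) = asin(5/77) = 3.7231°
wrap1 = wrap2 = π + 2β = 187.4462°

wrap2=187.45_deg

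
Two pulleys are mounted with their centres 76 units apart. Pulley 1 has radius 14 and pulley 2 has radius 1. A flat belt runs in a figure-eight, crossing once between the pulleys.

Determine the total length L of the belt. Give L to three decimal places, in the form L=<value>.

L=202.094

crossed belt: β = asin((r1+r2)/C) = asin(15/76) = 11.3831°
wrap1 = wrap2 = π + 2β = 202.7662°
tangent length = C·cosβ = 74.5050
L = (r1+r2)·wrap + 2·C·cosβ = 15·3.5389 + 2·74.5050 = 202.0941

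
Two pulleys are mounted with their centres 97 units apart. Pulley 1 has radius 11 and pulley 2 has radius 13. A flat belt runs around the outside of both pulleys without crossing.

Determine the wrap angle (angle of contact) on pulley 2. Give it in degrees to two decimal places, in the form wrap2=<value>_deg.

wrap2=182.36_deg

open belt: β = asin((r2−r1)/C) = asin(2/97) = 1.1814°
wrap1 = π − 2β = 177.6371°
wrap2 = π + 2β = 182.3629°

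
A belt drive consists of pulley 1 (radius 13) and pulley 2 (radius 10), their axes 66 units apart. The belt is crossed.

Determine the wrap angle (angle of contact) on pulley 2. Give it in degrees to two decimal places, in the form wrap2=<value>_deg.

crossed belt: β = asin((r1+r2)/C) = asin(23/66) = 20.3947°
wrap1 = wrap2 = π + 2β = 220.7893°

wrap2=220.79_deg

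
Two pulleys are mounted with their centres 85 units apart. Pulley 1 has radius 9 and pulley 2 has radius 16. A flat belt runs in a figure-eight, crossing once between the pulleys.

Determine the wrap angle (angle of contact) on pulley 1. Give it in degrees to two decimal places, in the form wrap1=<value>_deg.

crossed belt: β = asin((r1+r2)/C) = asin(25/85) = 17.1046°
wrap1 = wrap2 = π + 2β = 214.2093°

wrap1=214.21_deg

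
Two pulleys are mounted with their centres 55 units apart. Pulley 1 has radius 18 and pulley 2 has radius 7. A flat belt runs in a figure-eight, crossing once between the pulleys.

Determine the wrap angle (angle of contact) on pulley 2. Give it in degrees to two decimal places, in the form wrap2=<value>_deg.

wrap2=234.07_deg

crossed belt: β = asin((r1+r2)/C) = asin(25/55) = 27.0357°
wrap1 = wrap2 = π + 2β = 234.0714°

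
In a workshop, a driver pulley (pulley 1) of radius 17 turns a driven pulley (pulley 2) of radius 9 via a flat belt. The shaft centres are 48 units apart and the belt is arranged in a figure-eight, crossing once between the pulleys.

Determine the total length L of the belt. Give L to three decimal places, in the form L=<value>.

L=192.144

crossed belt: β = asin((r1+r2)/C) = asin(26/48) = 32.7972°
wrap1 = wrap2 = π + 2β = 245.5943°
tangent length = C·cosβ = 40.3485
L = (r1+r2)·wrap + 2·C·cosβ = 26·4.2864 + 2·40.3485 = 192.1441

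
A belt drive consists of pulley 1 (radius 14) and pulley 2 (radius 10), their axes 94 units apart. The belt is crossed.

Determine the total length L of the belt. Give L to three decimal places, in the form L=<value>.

L=269.560

crossed belt: β = asin((r1+r2)/C) = asin(24/94) = 14.7925°
wrap1 = wrap2 = π + 2β = 209.5850°
tangent length = C·cosβ = 90.8845
L = (r1+r2)·wrap + 2·C·cosβ = 24·3.6579 + 2·90.8845 = 269.5598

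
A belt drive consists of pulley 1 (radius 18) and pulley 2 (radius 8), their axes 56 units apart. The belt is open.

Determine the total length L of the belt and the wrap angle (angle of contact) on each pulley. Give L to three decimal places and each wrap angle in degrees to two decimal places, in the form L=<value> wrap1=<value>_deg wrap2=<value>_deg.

open belt: β = asin((r2−r1)/C) = asin(-10/56) = -10.2866°
wrap1 = π − 2β = 200.5731°
wrap2 = π + 2β = 159.4269°
tangent length = C·cosβ = 55.0999
L = r1·wrap1 + r2·wrap2 + 2·C·cosβ = 18·3.5007 + 8·2.7825 + 2·55.0999 = 195.4719

L=195.472 wrap1=200.57_deg wrap2=159.43_deg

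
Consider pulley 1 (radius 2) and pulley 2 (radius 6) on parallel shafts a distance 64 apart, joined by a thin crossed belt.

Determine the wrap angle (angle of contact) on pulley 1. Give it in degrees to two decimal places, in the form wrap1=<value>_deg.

crossed belt: β = asin((r1+r2)/C) = asin(8/64) = 7.1808°
wrap1 = wrap2 = π + 2β = 194.3615°

wrap1=194.36_deg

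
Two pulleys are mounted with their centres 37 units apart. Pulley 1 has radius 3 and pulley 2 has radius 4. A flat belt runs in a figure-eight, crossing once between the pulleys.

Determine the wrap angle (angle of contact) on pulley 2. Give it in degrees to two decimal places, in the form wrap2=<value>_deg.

wrap2=201.81_deg

crossed belt: β = asin((r1+r2)/C) = asin(7/37) = 10.9055°
wrap1 = wrap2 = π + 2β = 201.8109°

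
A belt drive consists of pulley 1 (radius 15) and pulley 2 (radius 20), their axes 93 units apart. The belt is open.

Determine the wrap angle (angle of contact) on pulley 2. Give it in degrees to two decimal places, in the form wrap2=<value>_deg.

wrap2=186.16_deg

open belt: β = asin((r2−r1)/C) = asin(5/93) = 3.0819°
wrap1 = π − 2β = 173.8362°
wrap2 = π + 2β = 186.1638°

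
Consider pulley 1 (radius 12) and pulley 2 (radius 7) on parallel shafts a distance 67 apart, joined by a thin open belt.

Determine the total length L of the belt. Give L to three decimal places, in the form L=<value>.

open belt: β = asin((r2−r1)/C) = asin(-5/67) = -4.2798°
wrap1 = π − 2β = 188.5596°
wrap2 = π + 2β = 171.4404°
tangent length = C·cosβ = 66.8132
L = r1·wrap1 + r2·wrap2 + 2·C·cosβ = 12·3.2910 + 7·2.9922 + 2·66.8132 = 194.0636

L=194.064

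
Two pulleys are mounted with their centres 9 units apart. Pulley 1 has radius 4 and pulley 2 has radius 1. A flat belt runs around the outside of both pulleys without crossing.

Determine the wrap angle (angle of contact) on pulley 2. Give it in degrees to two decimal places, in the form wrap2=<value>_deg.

wrap2=141.06_deg

open belt: β = asin((r2−r1)/C) = asin(-3/9) = -19.4712°
wrap1 = π − 2β = 218.9424°
wrap2 = π + 2β = 141.0576°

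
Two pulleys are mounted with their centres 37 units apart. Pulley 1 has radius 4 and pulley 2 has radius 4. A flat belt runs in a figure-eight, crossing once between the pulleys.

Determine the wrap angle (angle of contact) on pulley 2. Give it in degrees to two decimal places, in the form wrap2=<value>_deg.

wrap2=204.97_deg

crossed belt: β = asin((r1+r2)/C) = asin(8/37) = 12.4869°
wrap1 = wrap2 = π + 2β = 204.9738°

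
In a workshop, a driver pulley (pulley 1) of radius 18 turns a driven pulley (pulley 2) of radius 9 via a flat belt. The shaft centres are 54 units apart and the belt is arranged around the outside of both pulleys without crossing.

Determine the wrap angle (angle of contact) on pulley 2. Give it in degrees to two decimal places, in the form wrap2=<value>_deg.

wrap2=160.81_deg

open belt: β = asin((r2−r1)/C) = asin(-9/54) = -9.5941°
wrap1 = π − 2β = 199.1881°
wrap2 = π + 2β = 160.8119°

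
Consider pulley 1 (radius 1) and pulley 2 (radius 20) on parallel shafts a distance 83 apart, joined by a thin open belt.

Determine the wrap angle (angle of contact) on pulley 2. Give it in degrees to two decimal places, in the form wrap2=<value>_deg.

open belt: β = asin((r2−r1)/C) = asin(19/83) = 13.2332°
wrap1 = π − 2β = 153.5335°
wrap2 = π + 2β = 206.4665°

wrap2=206.47_deg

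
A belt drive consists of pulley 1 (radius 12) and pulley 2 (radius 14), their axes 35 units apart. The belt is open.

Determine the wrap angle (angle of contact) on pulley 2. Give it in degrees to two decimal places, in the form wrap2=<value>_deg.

open belt: β = asin((r2−r1)/C) = asin(2/35) = 3.2758°
wrap1 = π − 2β = 173.4483°
wrap2 = π + 2β = 186.5517°

wrap2=186.55_deg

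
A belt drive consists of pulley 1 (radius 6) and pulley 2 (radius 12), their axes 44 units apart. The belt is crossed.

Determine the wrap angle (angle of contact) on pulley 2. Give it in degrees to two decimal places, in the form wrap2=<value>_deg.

wrap2=228.30_deg

crossed belt: β = asin((r1+r2)/C) = asin(18/44) = 24.1477°
wrap1 = wrap2 = π + 2β = 228.2955°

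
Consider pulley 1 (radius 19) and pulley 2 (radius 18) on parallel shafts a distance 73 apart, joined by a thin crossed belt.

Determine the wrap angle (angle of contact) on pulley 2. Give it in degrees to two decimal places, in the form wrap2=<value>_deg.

wrap2=240.91_deg

crossed belt: β = asin((r1+r2)/C) = asin(37/73) = 30.4542°
wrap1 = wrap2 = π + 2β = 240.9084°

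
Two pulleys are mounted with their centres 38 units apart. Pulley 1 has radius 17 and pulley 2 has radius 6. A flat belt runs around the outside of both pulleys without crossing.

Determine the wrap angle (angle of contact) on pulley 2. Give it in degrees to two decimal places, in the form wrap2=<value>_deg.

open belt: β = asin((r2−r1)/C) = asin(-11/38) = -16.8264°
wrap1 = π − 2β = 213.6529°
wrap2 = π + 2β = 146.3471°

wrap2=146.35_deg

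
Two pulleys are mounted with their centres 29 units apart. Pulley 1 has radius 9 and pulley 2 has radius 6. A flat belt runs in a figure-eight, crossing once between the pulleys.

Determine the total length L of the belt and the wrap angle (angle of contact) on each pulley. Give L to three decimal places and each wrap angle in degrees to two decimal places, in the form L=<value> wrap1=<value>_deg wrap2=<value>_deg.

crossed belt: β = asin((r1+r2)/C) = asin(15/29) = 31.1474°
wrap1 = wrap2 = π + 2β = 242.2948°
tangent length = C·cosβ = 24.8193
L = (r1+r2)·wrap + 2·C·cosβ = 15·4.2288 + 2·24.8193 = 113.0713

L=113.071 wrap1=242.29_deg wrap2=242.29_deg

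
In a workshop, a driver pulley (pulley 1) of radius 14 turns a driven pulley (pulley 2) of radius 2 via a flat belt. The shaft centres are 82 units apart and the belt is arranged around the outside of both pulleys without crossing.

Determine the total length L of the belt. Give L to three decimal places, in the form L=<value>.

open belt: β = asin((r2−r1)/C) = asin(-12/82) = -8.4150°
wrap1 = π − 2β = 196.8299°
wrap2 = π + 2β = 163.1701°
tangent length = C·cosβ = 81.1172
L = r1·wrap1 + r2·wrap2 + 2·C·cosβ = 14·3.4353 + 2·2.8479 + 2·81.1172 = 216.0247

L=216.025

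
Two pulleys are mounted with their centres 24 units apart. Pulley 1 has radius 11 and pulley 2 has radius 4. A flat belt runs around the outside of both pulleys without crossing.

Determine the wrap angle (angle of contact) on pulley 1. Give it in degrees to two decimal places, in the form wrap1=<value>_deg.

wrap1=213.92_deg

open belt: β = asin((r2−r1)/C) = asin(-7/24) = -16.9578°
wrap1 = π − 2β = 213.9155°
wrap2 = π + 2β = 146.0845°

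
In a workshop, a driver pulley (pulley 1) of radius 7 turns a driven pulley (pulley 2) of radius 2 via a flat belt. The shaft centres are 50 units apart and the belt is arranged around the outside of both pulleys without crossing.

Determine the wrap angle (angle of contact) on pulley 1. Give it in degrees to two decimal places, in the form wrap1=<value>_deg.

open belt: β = asin((r2−r1)/C) = asin(-5/50) = -5.7392°
wrap1 = π − 2β = 191.4783°
wrap2 = π + 2β = 168.5217°

wrap1=191.48_deg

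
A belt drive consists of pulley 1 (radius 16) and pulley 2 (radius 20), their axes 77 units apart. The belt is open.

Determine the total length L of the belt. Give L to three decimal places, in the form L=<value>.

open belt: β = asin((r2−r1)/C) = asin(4/77) = 2.9777°
wrap1 = π − 2β = 174.0445°
wrap2 = π + 2β = 185.9555°
tangent length = C·cosβ = 76.8960
L = r1·wrap1 + r2·wrap2 + 2·C·cosβ = 16·3.0376 + 20·3.2455 + 2·76.8960 = 267.3052

L=267.305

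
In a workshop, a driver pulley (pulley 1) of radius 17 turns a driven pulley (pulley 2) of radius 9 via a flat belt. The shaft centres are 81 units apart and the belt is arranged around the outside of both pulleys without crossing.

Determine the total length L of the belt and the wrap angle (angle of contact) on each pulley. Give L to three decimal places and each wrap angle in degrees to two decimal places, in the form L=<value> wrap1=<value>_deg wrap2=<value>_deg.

open belt: β = asin((r2−r1)/C) = asin(-8/81) = -5.6681°
wrap1 = π − 2β = 191.3362°
wrap2 = π + 2β = 168.6638°
tangent length = C·cosβ = 80.6040
L = r1·wrap1 + r2·wrap2 + 2·C·cosβ = 17·3.3394 + 9·2.9437 + 2·80.6040 = 244.4722

L=244.472 wrap1=191.34_deg wrap2=168.66_deg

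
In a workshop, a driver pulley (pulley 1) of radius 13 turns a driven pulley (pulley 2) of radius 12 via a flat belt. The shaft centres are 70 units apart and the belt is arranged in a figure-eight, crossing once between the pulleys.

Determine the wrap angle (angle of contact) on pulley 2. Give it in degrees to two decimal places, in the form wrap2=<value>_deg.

crossed belt: β = asin((r1+r2)/C) = asin(25/70) = 20.9248°
wrap1 = wrap2 = π + 2β = 221.8497°

wrap2=221.85_deg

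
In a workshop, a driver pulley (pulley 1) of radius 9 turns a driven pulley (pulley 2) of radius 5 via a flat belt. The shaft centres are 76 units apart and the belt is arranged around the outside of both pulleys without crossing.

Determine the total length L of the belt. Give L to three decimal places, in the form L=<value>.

L=196.193

open belt: β = asin((r2−r1)/C) = asin(-4/76) = -3.0170°
wrap1 = π − 2β = 186.0339°
wrap2 = π + 2β = 173.9661°
tangent length = C·cosβ = 75.8947
L = r1·wrap1 + r2·wrap2 + 2·C·cosβ = 9·3.2469 + 5·3.0363 + 2·75.8947 = 196.1929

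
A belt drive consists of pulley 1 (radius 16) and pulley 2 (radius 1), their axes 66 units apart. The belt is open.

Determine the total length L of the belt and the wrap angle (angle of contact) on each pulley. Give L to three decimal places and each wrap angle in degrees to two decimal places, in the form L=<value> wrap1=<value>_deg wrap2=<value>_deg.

open belt: β = asin((r2−r1)/C) = asin(-15/66) = -13.1366°
wrap1 = π − 2β = 206.2731°
wrap2 = π + 2β = 153.7269°
tangent length = C·cosβ = 64.2729
L = r1·wrap1 + r2·wrap2 + 2·C·cosβ = 16·3.6001 + 1·2.6830 + 2·64.2729 = 188.8311

L=188.831 wrap1=206.27_deg wrap2=153.73_deg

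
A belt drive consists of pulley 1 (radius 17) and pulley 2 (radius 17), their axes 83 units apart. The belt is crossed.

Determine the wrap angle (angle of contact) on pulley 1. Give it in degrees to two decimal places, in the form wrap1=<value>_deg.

crossed belt: β = asin((r1+r2)/C) = asin(34/83) = 24.1821°
wrap1 = wrap2 = π + 2β = 228.3643°

wrap1=228.36_deg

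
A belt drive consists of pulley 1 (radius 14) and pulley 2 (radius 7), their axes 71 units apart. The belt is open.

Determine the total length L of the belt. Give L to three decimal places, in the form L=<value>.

open belt: β = asin((r2−r1)/C) = asin(-7/71) = -5.6581°
wrap1 = π − 2β = 191.3161°
wrap2 = π + 2β = 168.6839°
tangent length = C·cosβ = 70.6541
L = r1·wrap1 + r2·wrap2 + 2·C·cosβ = 14·3.3391 + 7·2.9441 + 2·70.6541 = 208.6641

L=208.664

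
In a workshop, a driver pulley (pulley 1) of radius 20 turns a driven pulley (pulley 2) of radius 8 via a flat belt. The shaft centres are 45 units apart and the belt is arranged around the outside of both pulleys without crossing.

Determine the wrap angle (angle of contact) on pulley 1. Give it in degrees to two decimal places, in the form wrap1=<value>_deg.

wrap1=210.93_deg

open belt: β = asin((r2−r1)/C) = asin(-12/45) = -15.4660°
wrap1 = π − 2β = 210.9320°
wrap2 = π + 2β = 149.0680°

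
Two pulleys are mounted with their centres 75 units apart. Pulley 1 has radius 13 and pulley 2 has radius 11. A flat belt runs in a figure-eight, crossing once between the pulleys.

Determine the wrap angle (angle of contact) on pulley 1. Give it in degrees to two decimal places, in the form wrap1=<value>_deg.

crossed belt: β = asin((r1+r2)/C) = asin(24/75) = 18.6629°
wrap1 = wrap2 = π + 2β = 217.3258°

wrap1=217.33_deg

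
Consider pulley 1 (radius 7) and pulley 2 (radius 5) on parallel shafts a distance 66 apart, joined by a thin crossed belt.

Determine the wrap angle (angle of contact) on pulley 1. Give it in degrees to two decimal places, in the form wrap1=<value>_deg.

wrap1=200.95_deg

crossed belt: β = asin((r1+r2)/C) = asin(12/66) = 10.4757°
wrap1 = wrap2 = π + 2β = 200.9514°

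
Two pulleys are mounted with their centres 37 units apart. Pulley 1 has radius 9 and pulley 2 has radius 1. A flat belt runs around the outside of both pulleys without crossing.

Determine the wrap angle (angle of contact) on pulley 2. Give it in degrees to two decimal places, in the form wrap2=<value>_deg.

wrap2=155.03_deg

open belt: β = asin((r2−r1)/C) = asin(-8/37) = -12.4869°
wrap1 = π − 2β = 204.9738°
wrap2 = π + 2β = 155.0262°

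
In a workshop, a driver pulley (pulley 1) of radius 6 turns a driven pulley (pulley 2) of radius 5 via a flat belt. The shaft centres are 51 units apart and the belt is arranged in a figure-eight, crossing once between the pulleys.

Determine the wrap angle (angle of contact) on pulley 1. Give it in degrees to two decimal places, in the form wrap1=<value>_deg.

crossed belt: β = asin((r1+r2)/C) = asin(11/51) = 12.4558°
wrap1 = wrap2 = π + 2β = 204.9116°

wrap1=204.91_deg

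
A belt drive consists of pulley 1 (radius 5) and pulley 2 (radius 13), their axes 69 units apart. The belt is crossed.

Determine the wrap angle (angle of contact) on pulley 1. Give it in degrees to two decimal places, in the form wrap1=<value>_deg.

wrap1=210.24_deg

crossed belt: β = asin((r1+r2)/C) = asin(18/69) = 15.1217°
wrap1 = wrap2 = π + 2β = 210.2433°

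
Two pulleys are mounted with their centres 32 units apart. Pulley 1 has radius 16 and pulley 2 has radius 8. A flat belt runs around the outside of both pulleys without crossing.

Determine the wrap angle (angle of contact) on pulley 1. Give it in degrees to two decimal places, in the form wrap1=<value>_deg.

wrap1=208.96_deg

open belt: β = asin((r2−r1)/C) = asin(-8/32) = -14.4775°
wrap1 = π − 2β = 208.9550°
wrap2 = π + 2β = 151.0450°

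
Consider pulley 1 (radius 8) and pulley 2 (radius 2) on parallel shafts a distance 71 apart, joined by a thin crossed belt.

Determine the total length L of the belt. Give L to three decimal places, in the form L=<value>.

L=174.827

crossed belt: β = asin((r1+r2)/C) = asin(10/71) = 8.0967°
wrap1 = wrap2 = π + 2β = 196.1935°
tangent length = C·cosβ = 70.2922
L = (r1+r2)·wrap + 2·C·cosβ = 10·3.4242 + 2·70.2922 = 174.8267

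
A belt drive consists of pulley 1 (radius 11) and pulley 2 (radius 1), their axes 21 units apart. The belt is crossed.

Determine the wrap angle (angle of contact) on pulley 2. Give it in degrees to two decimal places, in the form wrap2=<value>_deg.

crossed belt: β = asin((r1+r2)/C) = asin(12/21) = 34.8499°
wrap1 = wrap2 = π + 2β = 249.6998°

wrap2=249.70_deg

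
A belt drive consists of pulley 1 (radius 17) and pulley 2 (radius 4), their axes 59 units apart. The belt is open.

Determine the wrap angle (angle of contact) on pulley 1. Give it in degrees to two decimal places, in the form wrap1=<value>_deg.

open belt: β = asin((r2−r1)/C) = asin(-13/59) = -12.7289°
wrap1 = π − 2β = 205.4579°
wrap2 = π + 2β = 154.5421°

wrap1=205.46_deg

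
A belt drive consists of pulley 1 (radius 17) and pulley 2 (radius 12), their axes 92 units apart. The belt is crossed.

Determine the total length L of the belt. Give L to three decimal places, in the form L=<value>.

L=284.326

crossed belt: β = asin((r1+r2)/C) = asin(29/92) = 18.3739°
wrap1 = wrap2 = π + 2β = 216.7479°
tangent length = C·cosβ = 87.3098
L = (r1+r2)·wrap + 2·C·cosβ = 29·3.7830 + 2·87.3098 = 284.3255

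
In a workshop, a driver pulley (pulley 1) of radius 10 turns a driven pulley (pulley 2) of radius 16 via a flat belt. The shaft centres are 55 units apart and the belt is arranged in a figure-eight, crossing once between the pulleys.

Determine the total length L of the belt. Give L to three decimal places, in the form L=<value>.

crossed belt: β = asin((r1+r2)/C) = asin(26/55) = 28.2115°
wrap1 = wrap2 = π + 2β = 236.4230°
tangent length = C·cosβ = 48.4665
L = (r1+r2)·wrap + 2·C·cosβ = 26·4.1264 + 2·48.4665 = 204.2183

L=204.218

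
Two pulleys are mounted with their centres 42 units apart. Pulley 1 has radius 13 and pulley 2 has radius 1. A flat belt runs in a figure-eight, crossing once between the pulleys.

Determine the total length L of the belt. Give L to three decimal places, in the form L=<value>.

L=132.694

crossed belt: β = asin((r1+r2)/C) = asin(14/42) = 19.4712°
wrap1 = wrap2 = π + 2β = 218.9424°
tangent length = C·cosβ = 39.5980
L = (r1+r2)·wrap + 2·C·cosβ = 14·3.8213 + 2·39.5980 = 132.6937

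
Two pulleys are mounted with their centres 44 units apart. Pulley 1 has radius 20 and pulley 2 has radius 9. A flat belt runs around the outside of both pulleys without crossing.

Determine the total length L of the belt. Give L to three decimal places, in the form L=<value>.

L=181.871

open belt: β = asin((r2−r1)/C) = asin(-11/44) = -14.4775°
wrap1 = π − 2β = 208.9550°
wrap2 = π + 2β = 151.0450°
tangent length = C·cosβ = 42.6028
L = r1·wrap1 + r2·wrap2 + 2·C·cosβ = 20·3.6470 + 9·2.6362 + 2·42.6028 = 181.8708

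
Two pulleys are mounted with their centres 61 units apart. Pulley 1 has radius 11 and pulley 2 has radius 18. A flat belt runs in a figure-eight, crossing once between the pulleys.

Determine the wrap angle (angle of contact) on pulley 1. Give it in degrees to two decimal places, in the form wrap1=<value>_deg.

wrap1=236.77_deg

crossed belt: β = asin((r1+r2)/C) = asin(29/61) = 28.3860°
wrap1 = wrap2 = π + 2β = 236.7721°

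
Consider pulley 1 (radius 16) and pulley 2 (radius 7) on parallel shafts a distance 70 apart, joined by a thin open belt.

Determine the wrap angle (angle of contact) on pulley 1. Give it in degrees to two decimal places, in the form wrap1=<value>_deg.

open belt: β = asin((r2−r1)/C) = asin(-9/70) = -7.3870°
wrap1 = π − 2β = 194.7741°
wrap2 = π + 2β = 165.2259°

wrap1=194.77_deg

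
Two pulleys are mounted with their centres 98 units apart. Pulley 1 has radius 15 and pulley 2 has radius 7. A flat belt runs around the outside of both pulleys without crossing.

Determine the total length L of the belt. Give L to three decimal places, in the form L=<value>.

L=265.768

open belt: β = asin((r2−r1)/C) = asin(-8/98) = -4.6824°
wrap1 = π − 2β = 189.3648°
wrap2 = π + 2β = 170.6352°
tangent length = C·cosβ = 97.6729
L = r1·wrap1 + r2·wrap2 + 2·C·cosβ = 15·3.3050 + 7·2.9781 + 2·97.6729 = 265.7685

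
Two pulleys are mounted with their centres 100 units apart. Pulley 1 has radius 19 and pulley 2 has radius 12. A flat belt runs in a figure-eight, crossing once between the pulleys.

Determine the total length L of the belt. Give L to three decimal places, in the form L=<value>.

L=307.079

crossed belt: β = asin((r1+r2)/C) = asin(31/100) = 18.0592°
wrap1 = wrap2 = π + 2β = 216.1185°
tangent length = C·cosβ = 95.0737
L = (r1+r2)·wrap + 2·C·cosβ = 31·3.7720 + 2·95.0737 = 307.0787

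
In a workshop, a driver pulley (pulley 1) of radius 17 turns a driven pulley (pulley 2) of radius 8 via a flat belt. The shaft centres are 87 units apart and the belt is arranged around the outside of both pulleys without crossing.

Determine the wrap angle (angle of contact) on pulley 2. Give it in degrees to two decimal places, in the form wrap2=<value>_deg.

wrap2=168.12_deg

open belt: β = asin((r2−r1)/C) = asin(-9/87) = -5.9378°
wrap1 = π − 2β = 191.8755°
wrap2 = π + 2β = 168.1245°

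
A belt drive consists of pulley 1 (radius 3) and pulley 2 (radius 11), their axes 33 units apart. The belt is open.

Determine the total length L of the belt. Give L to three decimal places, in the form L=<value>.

L=111.931

open belt: β = asin((r2−r1)/C) = asin(8/33) = 14.0297°
wrap1 = π − 2β = 151.9407°
wrap2 = π + 2β = 208.0593°
tangent length = C·cosβ = 32.0156
L = r1·wrap1 + r2·wrap2 + 2·C·cosβ = 3·2.6519 + 11·3.6313 + 2·32.0156 = 111.9314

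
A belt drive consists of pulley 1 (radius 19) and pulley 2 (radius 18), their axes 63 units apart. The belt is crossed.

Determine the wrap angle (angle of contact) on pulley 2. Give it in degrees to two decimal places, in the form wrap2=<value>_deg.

crossed belt: β = asin((r1+r2)/C) = asin(37/63) = 35.9658°
wrap1 = wrap2 = π + 2β = 251.9315°

wrap2=251.93_deg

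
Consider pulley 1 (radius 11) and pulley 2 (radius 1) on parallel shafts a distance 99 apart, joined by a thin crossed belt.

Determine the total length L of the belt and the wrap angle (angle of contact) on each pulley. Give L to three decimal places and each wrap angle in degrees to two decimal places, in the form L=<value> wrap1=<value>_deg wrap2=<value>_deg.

L=237.155 wrap1=193.92_deg wrap2=193.92_deg

crossed belt: β = asin((r1+r2)/C) = asin(12/99) = 6.9621°
wrap1 = wrap2 = π + 2β = 193.9241°
tangent length = C·cosβ = 98.2700
L = (r1+r2)·wrap + 2·C·cosβ = 12·3.3846 + 2·98.2700 = 237.1554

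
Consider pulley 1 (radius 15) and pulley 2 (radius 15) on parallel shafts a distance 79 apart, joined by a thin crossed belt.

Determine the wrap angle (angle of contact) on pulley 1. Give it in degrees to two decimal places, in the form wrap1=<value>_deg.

wrap1=224.64_deg

crossed belt: β = asin((r1+r2)/C) = asin(30/79) = 22.3180°
wrap1 = wrap2 = π + 2β = 224.6360°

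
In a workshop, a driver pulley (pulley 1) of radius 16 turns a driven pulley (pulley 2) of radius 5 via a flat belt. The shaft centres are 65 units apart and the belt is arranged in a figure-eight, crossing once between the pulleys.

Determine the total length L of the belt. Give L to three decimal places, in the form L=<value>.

crossed belt: β = asin((r1+r2)/C) = asin(21/65) = 18.8491°
wrap1 = wrap2 = π + 2β = 217.6982°
tangent length = C·cosβ = 61.5142
L = (r1+r2)·wrap + 2·C·cosβ = 21·3.7996 + 2·61.5142 = 202.8190

L=202.819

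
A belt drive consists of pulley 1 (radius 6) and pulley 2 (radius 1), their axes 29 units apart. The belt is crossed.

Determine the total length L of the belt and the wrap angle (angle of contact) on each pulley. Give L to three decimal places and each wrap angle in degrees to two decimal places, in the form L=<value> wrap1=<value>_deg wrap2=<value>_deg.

crossed belt: β = asin((r1+r2)/C) = asin(7/29) = 13.9680°
wrap1 = wrap2 = π + 2β = 207.9359°
tangent length = C·cosβ = 28.1425
L = (r1+r2)·wrap + 2·C·cosβ = 7·3.6292 + 2·28.1425 = 81.6892

L=81.689 wrap1=207.94_deg wrap2=207.94_deg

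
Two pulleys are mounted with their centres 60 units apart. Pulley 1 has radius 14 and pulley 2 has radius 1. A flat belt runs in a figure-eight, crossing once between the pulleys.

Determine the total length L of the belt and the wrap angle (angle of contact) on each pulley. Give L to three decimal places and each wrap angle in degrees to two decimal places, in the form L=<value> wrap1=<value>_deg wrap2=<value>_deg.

crossed belt: β = asin((r1+r2)/C) = asin(15/60) = 14.4775°
wrap1 = wrap2 = π + 2β = 208.9550°
tangent length = C·cosβ = 58.0948
L = (r1+r2)·wrap + 2·C·cosβ = 15·3.6470 + 2·58.0948 = 170.8938

L=170.894 wrap1=208.96_deg wrap2=208.96_deg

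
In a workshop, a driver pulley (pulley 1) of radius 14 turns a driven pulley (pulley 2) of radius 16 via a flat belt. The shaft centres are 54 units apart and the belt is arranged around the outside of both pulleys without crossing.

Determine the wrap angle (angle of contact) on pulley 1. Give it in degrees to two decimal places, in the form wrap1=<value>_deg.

open belt: β = asin((r2−r1)/C) = asin(2/54) = 2.1226°
wrap1 = π − 2β = 175.7549°
wrap2 = π + 2β = 184.2451°

wrap1=175.75_deg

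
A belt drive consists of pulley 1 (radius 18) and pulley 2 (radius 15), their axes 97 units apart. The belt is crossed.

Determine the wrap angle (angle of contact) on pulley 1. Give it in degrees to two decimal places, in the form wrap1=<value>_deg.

wrap1=219.78_deg

crossed belt: β = asin((r1+r2)/C) = asin(33/97) = 19.8894°
wrap1 = wrap2 = π + 2β = 219.7789°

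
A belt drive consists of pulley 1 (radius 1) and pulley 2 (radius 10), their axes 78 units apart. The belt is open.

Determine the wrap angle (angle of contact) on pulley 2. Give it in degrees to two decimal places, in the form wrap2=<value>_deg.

wrap2=193.25_deg

open belt: β = asin((r2−r1)/C) = asin(9/78) = 6.6258°
wrap1 = π − 2β = 166.7484°
wrap2 = π + 2β = 193.2516°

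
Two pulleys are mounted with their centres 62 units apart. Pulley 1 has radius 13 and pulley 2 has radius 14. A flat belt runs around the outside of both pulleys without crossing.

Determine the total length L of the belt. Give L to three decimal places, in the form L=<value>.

open belt: β = asin((r2−r1)/C) = asin(1/62) = 0.9242°
wrap1 = π − 2β = 178.1517°
wrap2 = π + 2β = 181.8483°
tangent length = C·cosβ = 61.9919
L = r1·wrap1 + r2·wrap2 + 2·C·cosβ = 13·3.1093 + 14·3.1739 + 2·61.9919 = 208.8391

L=208.839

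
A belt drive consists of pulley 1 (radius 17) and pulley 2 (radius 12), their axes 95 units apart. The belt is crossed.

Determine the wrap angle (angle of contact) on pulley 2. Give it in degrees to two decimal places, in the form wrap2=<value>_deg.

crossed belt: β = asin((r1+r2)/C) = asin(29/95) = 17.7740°
wrap1 = wrap2 = π + 2β = 215.5480°

wrap2=215.55_deg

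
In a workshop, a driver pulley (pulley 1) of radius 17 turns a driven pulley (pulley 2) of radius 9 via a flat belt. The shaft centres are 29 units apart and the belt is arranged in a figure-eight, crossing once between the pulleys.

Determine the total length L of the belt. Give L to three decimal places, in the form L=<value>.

L=165.192

crossed belt: β = asin((r1+r2)/C) = asin(26/29) = 63.7084°
wrap1 = wrap2 = π + 2β = 307.4169°
tangent length = C·cosβ = 12.8452
L = (r1+r2)·wrap + 2·C·cosβ = 26·5.3654 + 2·12.8452 = 165.1918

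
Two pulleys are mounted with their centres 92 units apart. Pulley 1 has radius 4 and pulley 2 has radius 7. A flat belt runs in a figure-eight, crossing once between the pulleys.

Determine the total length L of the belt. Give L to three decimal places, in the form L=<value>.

crossed belt: β = asin((r1+r2)/C) = asin(11/92) = 6.8670°
wrap1 = wrap2 = π + 2β = 193.7340°
tangent length = C·cosβ = 91.3400
L = (r1+r2)·wrap + 2·C·cosβ = 11·3.3813 + 2·91.3400 = 219.8743

L=219.874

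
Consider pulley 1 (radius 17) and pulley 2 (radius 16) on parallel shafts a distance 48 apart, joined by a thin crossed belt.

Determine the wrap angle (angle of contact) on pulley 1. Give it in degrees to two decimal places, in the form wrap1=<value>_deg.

crossed belt: β = asin((r1+r2)/C) = asin(33/48) = 43.4325°
wrap1 = wrap2 = π + 2β = 266.8651°

wrap1=266.87_deg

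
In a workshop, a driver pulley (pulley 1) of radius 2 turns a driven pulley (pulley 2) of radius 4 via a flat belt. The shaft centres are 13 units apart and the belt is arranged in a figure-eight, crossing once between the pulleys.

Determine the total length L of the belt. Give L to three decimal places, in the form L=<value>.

crossed belt: β = asin((r1+r2)/C) = asin(6/13) = 27.4864°
wrap1 = wrap2 = π + 2β = 234.9729°
tangent length = C·cosβ = 11.5326
L = (r1+r2)·wrap + 2·C·cosβ = 6·4.1010 + 2·11.5326 = 47.6714

L=47.671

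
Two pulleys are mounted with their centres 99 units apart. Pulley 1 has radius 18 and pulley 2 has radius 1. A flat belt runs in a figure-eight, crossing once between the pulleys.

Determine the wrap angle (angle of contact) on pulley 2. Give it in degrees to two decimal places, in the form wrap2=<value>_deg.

wrap2=202.13_deg

crossed belt: β = asin((r1+r2)/C) = asin(19/99) = 11.0648°
wrap1 = wrap2 = π + 2β = 202.1296°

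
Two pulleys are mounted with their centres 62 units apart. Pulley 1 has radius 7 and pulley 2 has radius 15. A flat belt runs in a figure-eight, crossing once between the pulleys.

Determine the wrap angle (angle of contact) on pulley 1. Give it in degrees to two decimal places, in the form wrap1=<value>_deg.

wrap1=221.57_deg

crossed belt: β = asin((r1+r2)/C) = asin(22/62) = 20.7836°
wrap1 = wrap2 = π + 2β = 221.5671°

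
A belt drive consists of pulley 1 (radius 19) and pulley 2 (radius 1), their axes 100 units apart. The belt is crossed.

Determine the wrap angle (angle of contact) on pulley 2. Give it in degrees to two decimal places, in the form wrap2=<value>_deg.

crossed belt: β = asin((r1+r2)/C) = asin(20/100) = 11.5370°
wrap1 = wrap2 = π + 2β = 203.0739°

wrap2=203.07_deg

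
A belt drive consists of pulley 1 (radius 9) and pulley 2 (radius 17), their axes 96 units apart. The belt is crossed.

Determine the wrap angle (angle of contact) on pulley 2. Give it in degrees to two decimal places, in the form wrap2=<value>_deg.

wrap2=211.43_deg

crossed belt: β = asin((r1+r2)/C) = asin(26/96) = 15.7139°
wrap1 = wrap2 = π + 2β = 211.4277°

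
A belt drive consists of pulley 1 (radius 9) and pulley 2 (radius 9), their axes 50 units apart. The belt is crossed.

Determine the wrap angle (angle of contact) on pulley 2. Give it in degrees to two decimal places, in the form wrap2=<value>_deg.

wrap2=222.20_deg

crossed belt: β = asin((r1+r2)/C) = asin(18/50) = 21.1002°
wrap1 = wrap2 = π + 2β = 222.2004°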